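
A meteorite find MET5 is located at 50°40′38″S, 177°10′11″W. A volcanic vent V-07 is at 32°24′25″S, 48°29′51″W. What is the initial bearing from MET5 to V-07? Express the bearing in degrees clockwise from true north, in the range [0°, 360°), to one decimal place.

138.6°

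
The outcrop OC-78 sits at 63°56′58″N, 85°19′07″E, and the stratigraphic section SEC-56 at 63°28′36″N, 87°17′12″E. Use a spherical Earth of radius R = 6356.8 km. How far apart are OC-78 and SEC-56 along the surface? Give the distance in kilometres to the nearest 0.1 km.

110.0 km

OC-78: φ = +63.94944°, λ = +85.31861°
SEC-56: φ = +63.47667°, λ = +87.28667°
Δφ = -0.4728°,  Δλ = 1.9681°
a = sin²(Δφ/2) + cos φ₁ cos φ₂ sin²(Δλ/2) = 0.000075
c = 2·arcsin(√a) = 0.017305 rad = 0.9915°
d = R·c = 6356.8 × 0.017305 = 110.0 km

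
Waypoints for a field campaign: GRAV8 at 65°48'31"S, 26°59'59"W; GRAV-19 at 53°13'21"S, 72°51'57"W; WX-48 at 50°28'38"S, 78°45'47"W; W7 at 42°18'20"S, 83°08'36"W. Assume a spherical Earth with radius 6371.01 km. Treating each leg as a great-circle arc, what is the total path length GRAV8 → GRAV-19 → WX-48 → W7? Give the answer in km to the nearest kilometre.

4327 km

GRAV8: φ = -65.80861°, λ = -26.99972°
GRAV-19: φ = -53.22250°, λ = -72.86583°
WX-48: φ = -50.47722°, λ = -78.76306°
W7: φ = -42.30556°, λ = -83.14333°
GRAV8→GRAV-19: c = 0.447647 rad, d = 2851.96 km
GRAV-19→WX-48: c = 0.079570 rad, d = 506.94 km
WX-48→W7: c = 0.151989 rad, d = 968.32 km
Total = 2851.96 + 506.94 + 968.32 = 4327.23 km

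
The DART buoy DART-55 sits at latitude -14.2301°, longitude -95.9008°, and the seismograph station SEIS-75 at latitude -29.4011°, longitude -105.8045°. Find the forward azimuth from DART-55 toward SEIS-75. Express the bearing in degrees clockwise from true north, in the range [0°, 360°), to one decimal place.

209.5°

Δλ = -9.9037°
y = sin Δλ · cos φ₂ = -0.149841
x = cos φ₁ sin φ₂ − sin φ₁ cos φ₂ cos Δλ = -0.264892
θ = atan2(y, x) = -150.5046° → 209.4954° (mod 360°)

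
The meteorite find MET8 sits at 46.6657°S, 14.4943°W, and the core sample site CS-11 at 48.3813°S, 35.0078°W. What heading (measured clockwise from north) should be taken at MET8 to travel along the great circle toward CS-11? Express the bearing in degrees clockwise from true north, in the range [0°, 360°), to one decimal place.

Δλ = -20.5135°
y = sin Δλ · cos φ₂ = -0.232744
x = cos φ₁ sin φ₂ − sin φ₁ cos φ₂ cos Δλ = -0.060571
θ = atan2(y, x) = -104.5876° → 255.4124° (mod 360°)

255.4°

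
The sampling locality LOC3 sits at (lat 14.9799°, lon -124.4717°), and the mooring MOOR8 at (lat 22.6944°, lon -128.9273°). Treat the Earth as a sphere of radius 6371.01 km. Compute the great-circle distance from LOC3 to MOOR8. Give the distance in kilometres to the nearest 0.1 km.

Δφ = 7.7145°,  Δλ = -4.4556°
a = sin²(Δφ/2) + cos φ₁ cos φ₂ sin²(Δλ/2) = 0.005872
c = 2·arcsin(√a) = 0.153409 rad = 8.7897°
d = R·c = 6371.01 × 0.153409 = 977.4 km

977.4 km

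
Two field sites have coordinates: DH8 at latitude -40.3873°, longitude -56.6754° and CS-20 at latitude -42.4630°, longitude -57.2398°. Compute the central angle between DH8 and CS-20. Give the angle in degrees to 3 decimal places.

2.118°

Δφ = -2.0757°,  Δλ = -0.5644°
a = sin²(Δφ/2) + cos φ₁ cos φ₂ sin²(Δλ/2) = 0.000342
c = 2·arcsin(√a) = 0.036973 rad = 2.1184°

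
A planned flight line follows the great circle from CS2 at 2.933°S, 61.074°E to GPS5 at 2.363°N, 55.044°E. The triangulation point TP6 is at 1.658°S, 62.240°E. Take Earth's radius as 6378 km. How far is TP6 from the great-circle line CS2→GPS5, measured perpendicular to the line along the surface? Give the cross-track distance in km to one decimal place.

192.2 km

δ₁₃ = central angle CS2→TP6 = 0.030144 rad  (haversine)
θ₁₃ = bearing CS2→TP6 = 42.445°,  θ₁₂ = bearing CS2→GPS5 = 311.241°
dₓₜ = R·arcsin(sin δ₁₃ · sin(θ₁₃ − θ₁₂)) = 6378·arcsin(0.03014·sin(-268.796°)) = 192.216 km
|dₓₜ| = 192.216 km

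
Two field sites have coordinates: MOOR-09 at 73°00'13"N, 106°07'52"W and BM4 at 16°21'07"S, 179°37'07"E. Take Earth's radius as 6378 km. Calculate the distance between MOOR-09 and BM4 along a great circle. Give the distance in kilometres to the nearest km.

11258 km

MOOR-09: φ = +73.00361°, λ = -106.13111°
BM4: φ = -16.35194°, λ = +179.61861°
Δφ = -89.3556°,  Δλ = -74.2503°
a = sin²(Δφ/2) + cos φ₁ cos φ₂ sin²(Δλ/2) = 0.596553
c = 2·arcsin(√a) = 1.765123 rad = 101.1341°
d = R·c = 6378 × 1.765123 = 11258.0 km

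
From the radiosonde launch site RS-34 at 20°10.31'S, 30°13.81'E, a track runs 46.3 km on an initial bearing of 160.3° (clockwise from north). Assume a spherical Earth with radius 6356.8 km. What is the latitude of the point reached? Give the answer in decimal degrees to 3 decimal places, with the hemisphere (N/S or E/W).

20.565°S

RS-34: φ = -20.17183°, λ = +30.23017°
δ = d/R = 46.3/6356.8 = 0.007284 rad
φ₂ = arcsin(sin φ₁ cos δ + cos φ₁ sin δ cos θ)
   = arcsin(-0.34484·0.99997 + 0.93866·0.00728·-0.94147) = -20.56466°
λ₂ = λ₁ + atan2(sin θ sin δ cos φ₁, cos δ − sin φ₁ sin φ₂) = 30.38042°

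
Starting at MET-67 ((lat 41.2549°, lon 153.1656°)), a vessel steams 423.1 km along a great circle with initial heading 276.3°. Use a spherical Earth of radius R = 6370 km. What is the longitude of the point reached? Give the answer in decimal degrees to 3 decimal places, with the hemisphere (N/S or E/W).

148.107°E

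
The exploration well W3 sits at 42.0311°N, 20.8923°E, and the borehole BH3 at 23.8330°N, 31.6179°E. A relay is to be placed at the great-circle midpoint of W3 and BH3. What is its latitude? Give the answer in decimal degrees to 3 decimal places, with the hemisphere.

Bx = cos φ₂ cos Δλ = 0.898747,  By = cos φ₂ sin Δλ = 0.170236
φₘ = atan2(sin φ₁ + sin φ₂, √((cos φ₁ + Bx)² + By²)) = 33.04560°
λₘ = λ₁ + atan2(By, cos φ₁ + Bx) = 26.81304°

33.046°N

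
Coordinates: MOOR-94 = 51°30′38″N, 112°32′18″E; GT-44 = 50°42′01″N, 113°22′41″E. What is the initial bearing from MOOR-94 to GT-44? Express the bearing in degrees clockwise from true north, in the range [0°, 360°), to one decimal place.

MOOR-94: φ = +51.51056°, λ = +112.53833°
GT-44: φ = +50.70028°, λ = +113.37806°
Δλ = 0.8397°
y = sin Δλ · cos φ₂ = 0.009282
x = cos φ₁ sin φ₂ − sin φ₁ cos φ₂ cos Δλ = -0.014088
θ = atan2(y, x) = 146.6202° → 146.6202° (mod 360°)

146.6°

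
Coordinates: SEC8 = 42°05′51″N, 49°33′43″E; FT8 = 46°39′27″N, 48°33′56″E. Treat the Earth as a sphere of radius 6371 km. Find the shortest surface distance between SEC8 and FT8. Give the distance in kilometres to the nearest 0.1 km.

SEC8: φ = +42.09750°, λ = +49.56194°
FT8: φ = +46.65750°, λ = +48.56556°
Δφ = 4.5600°,  Δλ = -0.9964°
a = sin²(Δφ/2) + cos φ₁ cos φ₂ sin²(Δλ/2) = 0.001621
c = 2·arcsin(√a) = 0.080550 rad = 4.6152°
d = R·c = 6371 × 0.080550 = 513.2 km

513.2 km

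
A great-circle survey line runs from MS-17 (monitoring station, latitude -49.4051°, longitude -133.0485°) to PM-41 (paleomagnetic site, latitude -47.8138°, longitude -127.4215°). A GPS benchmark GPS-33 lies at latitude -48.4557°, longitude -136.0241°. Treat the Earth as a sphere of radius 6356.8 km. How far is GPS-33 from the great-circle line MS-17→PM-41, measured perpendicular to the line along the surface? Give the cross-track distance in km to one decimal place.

δ₁₃ = central angle MS-17→GPS-33 = 0.037927 rad  (haversine)
θ₁₃ = bearing MS-17→GPS-33 = 294.777°,  θ₁₂ = bearing MS-17→PM-41 = 68.972°
dₓₜ = R·arcsin(sin δ₁₃ · sin(θ₁₃ − θ₁₂)) = 6356.8·arcsin(0.03792·sin(225.804°)) = -172.834 km
|dₓₜ| = 172.834 km

172.8 km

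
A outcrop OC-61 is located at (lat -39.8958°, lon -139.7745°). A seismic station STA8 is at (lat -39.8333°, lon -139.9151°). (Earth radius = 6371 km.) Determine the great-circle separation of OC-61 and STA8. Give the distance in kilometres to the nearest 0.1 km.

13.9 km

Δφ = 0.0625°,  Δλ = -0.1406°
a = sin²(Δφ/2) + cos φ₁ cos φ₂ sin²(Δλ/2) = 0.000001
c = 2·arcsin(√a) = 0.002177 rad = 0.1247°
d = R·c = 6371 × 0.002177 = 13.9 km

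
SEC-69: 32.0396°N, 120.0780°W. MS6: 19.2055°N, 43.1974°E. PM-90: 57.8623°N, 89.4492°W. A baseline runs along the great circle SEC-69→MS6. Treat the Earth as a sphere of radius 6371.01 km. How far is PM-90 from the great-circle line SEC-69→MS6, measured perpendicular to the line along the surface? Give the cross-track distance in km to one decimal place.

δ₁₃ = central angle SEC-69→PM-90 = 0.578589 rad  (haversine)
θ₁₃ = bearing SEC-69→PM-90 = 29.710°,  θ₁₂ = bearing SEC-69→MS6 = 19.708°
dₓₜ = R·arcsin(sin δ₁₃ · sin(θ₁₃ − θ₁₂)) = 6371.01·arcsin(0.54684·sin(10.001°)) = 605.973 km
|dₓₜ| = 605.973 km

606.0 km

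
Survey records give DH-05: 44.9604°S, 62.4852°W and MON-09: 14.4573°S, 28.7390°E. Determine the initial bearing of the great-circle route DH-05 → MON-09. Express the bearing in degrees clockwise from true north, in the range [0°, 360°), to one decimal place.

Δλ = 91.2242°
y = sin Δλ · cos φ₂ = 0.968113
x = cos φ₁ sin φ₂ − sin φ₁ cos φ₂ cos Δλ = -0.191276
θ = atan2(y, x) = 101.1763° → 101.1763° (mod 360°)

101.2°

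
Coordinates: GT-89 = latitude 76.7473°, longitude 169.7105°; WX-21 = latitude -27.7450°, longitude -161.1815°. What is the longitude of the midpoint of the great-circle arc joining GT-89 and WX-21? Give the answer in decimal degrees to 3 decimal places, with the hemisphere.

Bx = cos φ₂ cos Δλ = 0.773253,  By = cos φ₂ sin Δλ = 0.430529
φₘ = atan2(sin φ₁ + sin φ₂, √((cos φ₁ + Bx)² + By²)) = 24.95999°
λₘ = λ₁ + atan2(By, cos φ₁ + Bx) = -167.04814°

167.048°W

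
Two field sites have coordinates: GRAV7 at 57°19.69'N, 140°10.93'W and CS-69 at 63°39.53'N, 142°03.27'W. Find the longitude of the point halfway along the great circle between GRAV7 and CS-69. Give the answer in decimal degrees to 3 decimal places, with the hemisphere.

141.027°W

GRAV7: φ = +57.32817°, λ = -140.18217°
CS-69: φ = +63.65883°, λ = -142.05450°
Bx = cos φ₂ cos Δλ = 0.443478,  By = cos φ₂ sin Δλ = -0.014497
φₘ = atan2(sin φ₁ + sin φ₂, √((cos φ₁ + Bx)² + By²)) = 60.49675°
λₘ = λ₁ + atan2(By, cos φ₁ + Bx) = -141.02684°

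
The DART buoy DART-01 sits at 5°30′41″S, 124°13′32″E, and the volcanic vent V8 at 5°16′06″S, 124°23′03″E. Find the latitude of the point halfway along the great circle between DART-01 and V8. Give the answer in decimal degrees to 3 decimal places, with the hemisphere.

5.390°S

DART-01: φ = -5.51139°, λ = +124.22556°
V8: φ = -5.26833°, λ = +124.38417°
Bx = cos φ₂ cos Δλ = 0.995772,  By = cos φ₂ sin Δλ = 0.002757
φₘ = atan2(sin φ₁ + sin φ₂, √((cos φ₁ + Bx)² + By²)) = -5.38987°
λₘ = λ₁ + atan2(By, cos φ₁ + Bx) = 124.30488°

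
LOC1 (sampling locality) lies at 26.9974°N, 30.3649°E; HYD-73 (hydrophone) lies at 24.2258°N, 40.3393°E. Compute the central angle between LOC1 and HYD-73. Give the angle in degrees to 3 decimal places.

9.408°

Δφ = -2.7716°,  Δλ = 9.9744°
a = sin²(Δφ/2) + cos φ₁ cos φ₂ sin²(Δλ/2) = 0.006726
c = 2·arcsin(√a) = 0.164205 rad = 9.4083°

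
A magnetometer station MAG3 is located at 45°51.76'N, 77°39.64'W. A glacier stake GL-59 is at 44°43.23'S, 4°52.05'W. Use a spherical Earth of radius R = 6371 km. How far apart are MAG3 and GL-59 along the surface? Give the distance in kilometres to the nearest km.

12344 km

MAG3: φ = +45.86267°, λ = -77.66067°
GL-59: φ = -44.72050°, λ = -4.86750°
Δφ = -90.5832°,  Δλ = 72.7932°
a = sin²(Δφ/2) + cos φ₁ cos φ₂ sin²(Δλ/2) = 0.679307
c = 2·arcsin(√a) = 1.937578 rad = 111.0151°
d = R·c = 6371 × 1.937578 = 12344.3 km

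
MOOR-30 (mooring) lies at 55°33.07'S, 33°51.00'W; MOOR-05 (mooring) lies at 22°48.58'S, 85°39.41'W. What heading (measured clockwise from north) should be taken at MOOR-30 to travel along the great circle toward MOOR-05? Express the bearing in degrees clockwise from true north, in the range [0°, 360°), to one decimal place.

MOOR-30: φ = -55.55117°, λ = -33.85000°
MOOR-05: φ = -22.80967°, λ = -85.65683°
Δλ = -51.8068°
y = sin Δλ · cos φ₂ = -0.724469
x = cos φ₁ sin φ₂ − sin φ₁ cos φ₂ cos Δλ = 0.250714
θ = atan2(y, x) = -70.9110° → 289.0890° (mod 360°)

289.1°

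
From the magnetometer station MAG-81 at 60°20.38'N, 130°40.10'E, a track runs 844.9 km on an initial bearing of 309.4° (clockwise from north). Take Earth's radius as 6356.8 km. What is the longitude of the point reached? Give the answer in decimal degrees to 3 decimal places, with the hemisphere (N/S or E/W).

116.884°E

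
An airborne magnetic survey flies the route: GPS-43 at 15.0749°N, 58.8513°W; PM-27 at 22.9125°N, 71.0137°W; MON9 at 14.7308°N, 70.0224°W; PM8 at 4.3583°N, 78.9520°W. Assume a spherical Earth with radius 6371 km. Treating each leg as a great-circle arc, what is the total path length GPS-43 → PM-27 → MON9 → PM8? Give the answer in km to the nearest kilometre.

3974 km

GPS-43→PM-27: c = 0.242689 rad, d = 1546.17 km
PM-27→MON9: c = 0.143731 rad, d = 915.71 km
MON9→PM8: c = 0.237326 rad, d = 1512.00 km
Total = 1546.17 + 915.71 + 1512.00 = 3973.89 km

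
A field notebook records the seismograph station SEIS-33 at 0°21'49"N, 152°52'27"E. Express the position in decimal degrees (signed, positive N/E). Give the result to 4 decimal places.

+0.3636°, +152.8742°

lat: 0.3636° N → +0.3636°
lon: 152.8742° E → +152.8742°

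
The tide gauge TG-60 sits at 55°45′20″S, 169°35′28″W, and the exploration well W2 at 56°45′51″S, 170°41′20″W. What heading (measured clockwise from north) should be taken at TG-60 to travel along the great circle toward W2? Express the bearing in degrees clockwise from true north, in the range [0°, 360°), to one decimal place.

210.7°

TG-60: φ = -55.75556°, λ = -169.59111°
W2: φ = -56.76417°, λ = -170.68889°
Δλ = -1.0978°
y = sin Δλ · cos φ₂ = -0.010501
x = cos φ₁ sin φ₂ − sin φ₁ cos φ₂ cos Δλ = -0.017686
θ = atan2(y, x) = -149.3011° → 210.6989° (mod 360°)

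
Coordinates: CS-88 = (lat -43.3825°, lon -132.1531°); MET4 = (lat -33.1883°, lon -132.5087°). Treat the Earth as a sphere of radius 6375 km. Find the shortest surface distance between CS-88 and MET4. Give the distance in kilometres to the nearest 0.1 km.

Δφ = 10.1942°,  Δλ = -0.3556°
a = sin²(Δφ/2) + cos φ₁ cos φ₂ sin²(Δλ/2) = 0.007899
c = 2·arcsin(√a) = 0.177989 rad = 10.1980°
d = R·c = 6375 × 0.177989 = 1134.7 km

1134.7 km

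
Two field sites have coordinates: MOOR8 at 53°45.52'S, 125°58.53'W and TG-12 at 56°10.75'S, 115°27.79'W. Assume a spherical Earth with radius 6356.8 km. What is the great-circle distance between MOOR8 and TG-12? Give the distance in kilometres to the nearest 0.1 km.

720.4 km

MOOR8: φ = -53.75867°, λ = -125.97550°
TG-12: φ = -56.17917°, λ = -115.46317°
Δφ = -2.4205°,  Δλ = 10.5123°
a = sin²(Δφ/2) + cos φ₁ cos φ₂ sin²(Δλ/2) = 0.003208
c = 2·arcsin(√a) = 0.113332 rad = 6.4934°
d = R·c = 6356.8 × 0.113332 = 720.4 km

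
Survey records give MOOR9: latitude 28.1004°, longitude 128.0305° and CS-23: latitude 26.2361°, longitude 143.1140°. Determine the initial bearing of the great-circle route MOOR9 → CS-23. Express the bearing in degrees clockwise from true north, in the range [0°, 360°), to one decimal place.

94.4°

Δλ = 15.0835°
y = sin Δλ · cos φ₂ = 0.233418
x = cos φ₁ sin φ₂ − sin φ₁ cos φ₂ cos Δλ = -0.017977
θ = atan2(y, x) = 94.4039° → 94.4039° (mod 360°)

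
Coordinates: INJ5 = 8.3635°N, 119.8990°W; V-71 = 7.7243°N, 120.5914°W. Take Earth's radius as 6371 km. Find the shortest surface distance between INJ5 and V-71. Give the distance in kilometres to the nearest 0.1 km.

104.2 km

Δφ = -0.6392°,  Δλ = -0.6924°
a = sin²(Δφ/2) + cos φ₁ cos φ₂ sin²(Δλ/2) = 0.000067
c = 2·arcsin(√a) = 0.016360 rad = 0.9373°
d = R·c = 6371 × 0.016360 = 104.2 km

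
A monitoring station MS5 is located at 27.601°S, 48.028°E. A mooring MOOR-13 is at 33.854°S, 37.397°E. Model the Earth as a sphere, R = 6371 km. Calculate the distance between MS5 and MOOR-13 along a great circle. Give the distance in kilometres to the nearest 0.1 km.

Δφ = -6.2530°,  Δλ = -10.6310°
a = sin²(Δφ/2) + cos φ₁ cos φ₂ sin²(Δλ/2) = 0.009291
c = 2·arcsin(√a) = 0.193077 rad = 11.0625°
d = R·c = 6371 × 0.193077 = 1230.1 km

1230.1 km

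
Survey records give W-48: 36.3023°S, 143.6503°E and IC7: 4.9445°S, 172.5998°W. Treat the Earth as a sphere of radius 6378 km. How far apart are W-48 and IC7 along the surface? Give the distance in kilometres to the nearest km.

5663 km

Δφ = 31.3578°,  Δλ = 43.7499°
a = sin²(Δφ/2) + cos φ₁ cos φ₂ sin²(Δλ/2) = 0.184490
c = 2·arcsin(√a) = 0.887929 rad = 50.8746°
d = R·c = 6378 × 0.887929 = 5663.2 km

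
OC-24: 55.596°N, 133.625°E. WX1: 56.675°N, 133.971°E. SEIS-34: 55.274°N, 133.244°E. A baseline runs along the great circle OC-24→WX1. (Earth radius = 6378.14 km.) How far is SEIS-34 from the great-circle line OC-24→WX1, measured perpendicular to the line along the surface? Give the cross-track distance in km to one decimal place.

17.6 km

δ₁₃ = central angle OC-24→SEIS-34 = 0.006769 rad  (haversine)
θ₁₃ = bearing OC-24→SEIS-34 = 214.030°,  θ₁₂ = bearing OC-24→WX1 = 9.988°
dₓₜ = R·arcsin(sin δ₁₃ · sin(θ₁₃ − θ₁₂)) = 6378.14·arcsin(0.00677·sin(204.043°)) = -17.589 km
|dₓₜ| = 17.589 km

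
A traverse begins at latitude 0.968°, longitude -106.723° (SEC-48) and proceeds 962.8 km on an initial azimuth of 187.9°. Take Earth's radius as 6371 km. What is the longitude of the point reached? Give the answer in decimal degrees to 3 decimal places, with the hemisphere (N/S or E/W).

δ = d/R = 962.8/6371 = 0.151122 rad
φ₂ = arcsin(sin φ₁ cos δ + cos φ₁ sin δ cos θ)
   = arcsin(0.01689·0.98860 + 0.99986·0.15055·-0.99051) = -7.60808°
λ₂ = λ₁ + atan2(sin θ sin δ cos φ₁, cos δ − sin φ₁ sin φ₂) = -107.91918°

107.919°W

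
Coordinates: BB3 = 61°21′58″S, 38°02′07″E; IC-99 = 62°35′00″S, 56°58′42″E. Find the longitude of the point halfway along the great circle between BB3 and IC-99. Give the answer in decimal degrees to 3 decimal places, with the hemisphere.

BB3: φ = -61.36611°, λ = +38.03528°
IC-99: φ = -62.58333°, λ = +56.97833°
Bx = cos φ₂ cos Δλ = 0.435520,  By = cos φ₂ sin Δλ = 0.149478
φₘ = atan2(sin φ₁ + sin φ₂, √((cos φ₁ + Bx)² + By²)) = -62.29953°
λₘ = λ₁ + atan2(By, cos φ₁ + Bx) = 47.31604°

47.316°E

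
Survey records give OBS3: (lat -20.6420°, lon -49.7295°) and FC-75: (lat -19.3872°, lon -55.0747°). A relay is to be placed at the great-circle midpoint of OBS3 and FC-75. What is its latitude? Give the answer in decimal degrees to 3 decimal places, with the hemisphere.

20.035°S

Bx = cos φ₂ cos Δλ = 0.939195,  By = cos φ₂ sin Δλ = -0.087874
φₘ = atan2(sin φ₁ + sin φ₂, √((cos φ₁ + Bx)² + By²)) = -20.03466°
λₘ = λ₁ + atan2(By, cos φ₁ + Bx) = -52.41277°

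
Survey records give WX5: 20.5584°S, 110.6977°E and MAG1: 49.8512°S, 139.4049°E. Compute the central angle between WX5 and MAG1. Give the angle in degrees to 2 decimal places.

Δφ = -29.2928°,  Δλ = 28.7072°
a = sin²(Δφ/2) + cos φ₁ cos φ₂ sin²(Δλ/2) = 0.101037
c = 2·arcsin(√a) = 0.646950 rad = 37.0675°

37.07°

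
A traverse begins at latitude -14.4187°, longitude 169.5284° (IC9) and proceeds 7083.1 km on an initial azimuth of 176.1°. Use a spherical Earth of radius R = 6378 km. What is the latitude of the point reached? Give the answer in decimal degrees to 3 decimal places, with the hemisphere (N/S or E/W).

77.505°S

δ = d/R = 7083.1/6378 = 1.110552 rad
φ₂ = arcsin(sin φ₁ cos δ + cos φ₁ sin δ cos θ)
   = arcsin(-0.24901·0.44417 + 0.96850·0.89594·-0.99768) = -77.50485°
λ₂ = λ₁ + atan2(sin θ sin δ cos φ₁, cos δ − sin φ₁ sin φ₂) = -174.11263°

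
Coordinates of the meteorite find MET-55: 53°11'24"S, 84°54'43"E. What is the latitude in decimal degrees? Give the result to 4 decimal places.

53° + 11′/60 + 24″/3600 = 53 + 0.18333 + 0.00667 = 53.1900°

53.1900°S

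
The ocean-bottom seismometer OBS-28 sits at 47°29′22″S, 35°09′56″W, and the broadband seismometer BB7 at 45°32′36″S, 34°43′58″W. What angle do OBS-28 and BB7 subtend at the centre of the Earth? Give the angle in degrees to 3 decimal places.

OBS-28: φ = -47.48944°, λ = -35.16556°
BB7: φ = -45.54333°, λ = -34.73278°
Δφ = 1.9461°,  Δλ = 0.4328°
a = sin²(Δφ/2) + cos φ₁ cos φ₂ sin²(Δλ/2) = 0.000295
c = 2·arcsin(√a) = 0.034361 rad = 1.9688°

1.969°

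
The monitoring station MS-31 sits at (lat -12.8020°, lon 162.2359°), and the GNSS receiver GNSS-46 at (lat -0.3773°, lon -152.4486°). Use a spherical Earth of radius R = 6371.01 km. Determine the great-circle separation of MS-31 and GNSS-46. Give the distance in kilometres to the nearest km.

Δφ = 12.4247°,  Δλ = 45.3155°
a = sin²(Δφ/2) + cos φ₁ cos φ₂ sin²(Δλ/2) = 0.156417
c = 2·arcsin(√a) = 0.813215 rad = 46.5938°
d = R·c = 6371.01 × 0.813215 = 5181.0 km

5181 km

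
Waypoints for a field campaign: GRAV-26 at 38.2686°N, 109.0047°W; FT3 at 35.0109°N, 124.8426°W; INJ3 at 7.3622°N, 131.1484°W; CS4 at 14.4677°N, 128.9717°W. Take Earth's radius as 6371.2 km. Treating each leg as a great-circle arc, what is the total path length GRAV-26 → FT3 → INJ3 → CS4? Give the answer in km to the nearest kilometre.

GRAV-26→FT3: c = 0.228653 rad, d = 1456.79 km
FT3→INJ3: c = 0.493047 rad, d = 3141.30 km
INJ3→CS4: c = 0.129496 rad, d = 825.04 km
Total = 1456.79 + 3141.30 + 825.04 = 5423.13 km

5423 km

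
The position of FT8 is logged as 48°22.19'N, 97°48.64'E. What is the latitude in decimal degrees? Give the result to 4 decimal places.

48.3698°N

48° + 22.19′/60 = 48 + 0.36983 = 48.3698°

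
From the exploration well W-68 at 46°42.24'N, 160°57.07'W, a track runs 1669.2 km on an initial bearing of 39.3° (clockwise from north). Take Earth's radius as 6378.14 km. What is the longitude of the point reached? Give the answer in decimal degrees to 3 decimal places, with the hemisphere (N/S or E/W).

W-68: φ = +46.70400°, λ = -160.95117°
δ = d/R = 1669.2/6378.14 = 0.261706 rad
φ₂ = arcsin(sin φ₁ cos δ + cos φ₁ sin δ cos θ)
   = arcsin(0.72782·0.96595 + 0.68577·0.25873·0.77384) = 57.17596°
λ₂ = λ₁ + atan2(sin θ sin δ cos φ₁, cos δ − sin φ₁ sin φ₂) = -143.35435°

143.354°W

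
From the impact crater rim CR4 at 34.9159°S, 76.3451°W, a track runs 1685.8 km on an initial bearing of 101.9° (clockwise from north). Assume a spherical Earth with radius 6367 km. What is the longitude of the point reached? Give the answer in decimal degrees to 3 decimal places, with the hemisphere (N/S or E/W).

57.737°W

δ = d/R = 1685.8/6367 = 0.264771 rad
φ₂ = arcsin(sin φ₁ cos δ + cos φ₁ sin δ cos θ)
   = arcsin(-0.57237·0.96515 + 0.81999·0.26169·-0.20620) = -36.63216°
λ₂ = λ₁ + atan2(sin θ sin δ cos φ₁, cos δ − sin φ₁ sin φ₂) = -57.73716°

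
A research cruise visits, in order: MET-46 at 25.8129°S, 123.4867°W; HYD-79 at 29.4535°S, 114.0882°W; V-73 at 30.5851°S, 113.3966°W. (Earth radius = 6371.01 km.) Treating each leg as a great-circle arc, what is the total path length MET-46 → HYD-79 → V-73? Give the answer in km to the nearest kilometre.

MET-46→HYD-79: c = 0.158535 rad, d = 1010.03 km
HYD-79→V-73: c = 0.022345 rad, d = 142.36 km
Total = 1010.03 + 142.36 = 1152.39 km

1152 km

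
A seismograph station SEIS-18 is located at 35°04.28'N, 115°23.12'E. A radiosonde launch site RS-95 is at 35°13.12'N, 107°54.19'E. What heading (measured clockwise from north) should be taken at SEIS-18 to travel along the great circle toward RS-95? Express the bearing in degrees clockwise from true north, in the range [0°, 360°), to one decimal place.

SEIS-18: φ = +35.07133°, λ = +115.38533°
RS-95: φ = +35.21867°, λ = +107.90317°
Δλ = -7.4822°
y = sin Δλ · cos φ₂ = -0.106382
x = cos φ₁ sin φ₂ − sin φ₁ cos φ₂ cos Δλ = 0.006568
θ = atan2(y, x) = -86.4669° → 273.5331° (mod 360°)

273.5°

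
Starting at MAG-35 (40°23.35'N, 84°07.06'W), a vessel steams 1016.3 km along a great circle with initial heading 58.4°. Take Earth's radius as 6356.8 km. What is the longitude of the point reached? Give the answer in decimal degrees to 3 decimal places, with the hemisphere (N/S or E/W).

MAG-35: φ = +40.38917°, λ = -84.11767°
δ = d/R = 1016.3/6356.8 = 0.159876 rad
φ₂ = arcsin(sin φ₁ cos δ + cos φ₁ sin δ cos θ)
   = arcsin(0.64798·0.98725 + 0.76166·0.15920·0.52399) = 44.68812°
λ₂ = λ₁ + atan2(sin θ sin δ cos φ₁, cos δ − sin φ₁ sin φ₂) = -73.12287°

73.123°W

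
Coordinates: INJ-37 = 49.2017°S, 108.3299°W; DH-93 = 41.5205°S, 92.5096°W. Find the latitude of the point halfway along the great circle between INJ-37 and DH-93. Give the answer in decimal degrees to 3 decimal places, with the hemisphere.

45.634°S

Bx = cos φ₂ cos Δλ = 0.720358,  By = cos φ₂ sin Δλ = 0.204117
φₘ = atan2(sin φ₁ + sin φ₂, √((cos φ₁ + Bx)² + By²)) = -45.63367°
λₘ = λ₁ + atan2(By, cos φ₁ + Bx) = -99.87857°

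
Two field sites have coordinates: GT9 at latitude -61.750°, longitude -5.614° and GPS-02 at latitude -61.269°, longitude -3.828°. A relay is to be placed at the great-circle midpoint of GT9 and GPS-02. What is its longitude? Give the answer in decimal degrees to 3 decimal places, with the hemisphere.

Bx = cos φ₂ cos Δλ = 0.480464,  By = cos φ₂ sin Δλ = 0.014982
φₘ = atan2(sin φ₁ + sin φ₂, √((cos φ₁ + Bx)² + By²)) = -61.51242°
λₘ = λ₁ + atan2(By, cos φ₁ + Bx) = -4.71409°

4.714°W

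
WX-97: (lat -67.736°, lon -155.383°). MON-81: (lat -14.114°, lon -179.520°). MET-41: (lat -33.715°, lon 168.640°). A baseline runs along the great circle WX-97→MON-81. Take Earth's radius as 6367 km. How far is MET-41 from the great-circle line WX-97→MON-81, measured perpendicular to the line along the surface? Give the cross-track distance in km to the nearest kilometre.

δ₁₃ = central angle WX-97→MET-41 = 0.693961 rad  (haversine)
θ₁₃ = bearing WX-97→MET-41 = 310.181°,  θ₁₂ = bearing WX-97→MON-81 = 331.376°
dₓₜ = R·arcsin(sin δ₁₃ · sin(θ₁₃ − θ₁₂)) = 6367·arcsin(0.63959·sin(-21.196°)) = -1485.789 km
|dₓₜ| = 1485.789 km

1486 km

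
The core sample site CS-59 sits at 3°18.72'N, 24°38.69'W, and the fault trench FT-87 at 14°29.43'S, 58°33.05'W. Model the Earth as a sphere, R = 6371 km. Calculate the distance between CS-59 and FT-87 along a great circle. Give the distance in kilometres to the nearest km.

CS-59: φ = +3.31200°, λ = -24.64483°
FT-87: φ = -14.49050°, λ = -58.55083°
Δφ = -17.8025°,  Δλ = -33.9060°
a = sin²(Δφ/2) + cos φ₁ cos φ₂ sin²(Δλ/2) = 0.106123
c = 2·arcsin(√a) = 0.663642 rad = 38.0239°
d = R·c = 6371 × 0.663642 = 4228.1 km

4228 km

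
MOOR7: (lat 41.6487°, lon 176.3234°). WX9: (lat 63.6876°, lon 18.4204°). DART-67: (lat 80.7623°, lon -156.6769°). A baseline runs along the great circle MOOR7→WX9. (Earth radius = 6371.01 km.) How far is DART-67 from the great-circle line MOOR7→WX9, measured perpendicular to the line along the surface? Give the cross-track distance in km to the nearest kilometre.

1177 km

δ₁₃ = central angle MOOR7→DART-67 = 0.703129 rad  (haversine)
θ₁₃ = bearing MOOR7→DART-67 = 6.472°,  θ₁₂ = bearing MOOR7→WX9 = 349.970°
dₓₜ = R·arcsin(sin δ₁₃ · sin(θ₁₃ − θ₁₂)) = 6371.01·arcsin(0.64661·sin(-343.498°)) = 1176.814 km
|dₓₜ| = 1176.814 km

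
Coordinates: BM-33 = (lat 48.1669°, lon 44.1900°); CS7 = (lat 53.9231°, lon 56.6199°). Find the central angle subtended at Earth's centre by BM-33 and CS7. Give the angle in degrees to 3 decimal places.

9.684°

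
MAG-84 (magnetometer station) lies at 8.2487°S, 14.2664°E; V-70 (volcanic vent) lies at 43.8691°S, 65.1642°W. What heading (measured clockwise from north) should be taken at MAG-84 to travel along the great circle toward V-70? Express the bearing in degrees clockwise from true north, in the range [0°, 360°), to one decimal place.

226.7°

Δλ = -79.4306°
y = sin Δλ · cos φ₂ = -0.708693
x = cos φ₁ sin φ₂ − sin φ₁ cos φ₂ cos Δλ = -0.666872
θ = atan2(y, x) = -133.2586° → 226.7414° (mod 360°)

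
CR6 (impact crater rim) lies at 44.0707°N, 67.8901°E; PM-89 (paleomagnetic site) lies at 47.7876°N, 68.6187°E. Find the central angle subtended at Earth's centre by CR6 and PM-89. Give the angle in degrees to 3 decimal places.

Δφ = 3.7169°,  Δλ = 0.7286°
a = sin²(Δφ/2) + cos φ₁ cos φ₂ sin²(Δλ/2) = 0.001071
c = 2·arcsin(√a) = 0.065471 rad = 3.7512°

3.751°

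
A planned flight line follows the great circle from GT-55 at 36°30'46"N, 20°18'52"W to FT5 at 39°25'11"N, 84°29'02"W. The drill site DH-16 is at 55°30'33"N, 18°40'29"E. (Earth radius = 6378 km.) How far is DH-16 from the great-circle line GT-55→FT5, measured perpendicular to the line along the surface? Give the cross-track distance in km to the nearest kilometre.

3420 km

GT-55: φ = +36.51278°, λ = -20.31444°
FT5: φ = +39.41972°, λ = -84.48389°
DH-16: φ = +55.50917°, λ = +18.67472°
δ₁₃ = central angle GT-55→DH-16 = 0.565789 rad  (haversine)
θ₁₃ = bearing GT-55→DH-16 = 41.652°,  θ₁₂ = bearing GT-55→FT5 = 294.035°
dₓₜ = R·arcsin(sin δ₁₃ · sin(θ₁₃ − θ₁₂)) = 6378·arcsin(0.53608·sin(-252.383°)) = 3420.371 km
|dₓₜ| = 3420.371 km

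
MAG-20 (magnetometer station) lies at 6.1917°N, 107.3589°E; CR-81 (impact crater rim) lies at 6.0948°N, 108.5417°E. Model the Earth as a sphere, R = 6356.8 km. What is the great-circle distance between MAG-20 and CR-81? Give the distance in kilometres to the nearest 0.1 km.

130.9 km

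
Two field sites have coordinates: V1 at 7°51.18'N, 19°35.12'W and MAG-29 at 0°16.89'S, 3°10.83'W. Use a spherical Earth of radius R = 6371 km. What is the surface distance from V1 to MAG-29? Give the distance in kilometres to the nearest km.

2031 km

V1: φ = +7.85300°, λ = -19.58533°
MAG-29: φ = -0.28150°, λ = -3.18050°
Δφ = -8.1345°,  Δλ = 16.4048°
a = sin²(Δφ/2) + cos φ₁ cos φ₂ sin²(Δλ/2) = 0.025194
c = 2·arcsin(√a) = 0.318804 rad = 18.2661°
d = R·c = 6371 × 0.318804 = 2031.1 km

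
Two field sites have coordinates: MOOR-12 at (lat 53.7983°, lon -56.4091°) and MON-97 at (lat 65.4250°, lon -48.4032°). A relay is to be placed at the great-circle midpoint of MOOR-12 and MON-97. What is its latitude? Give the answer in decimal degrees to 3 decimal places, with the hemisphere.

Bx = cos φ₂ cos Δλ = 0.411831,  By = cos φ₂ sin Δλ = 0.057922
φₘ = atan2(sin φ₁ + sin φ₂, √((cos φ₁ + Bx)² + By²)) = 59.67084°
λₘ = λ₁ + atan2(By, cos φ₁ + Bx) = -53.10222°

59.671°N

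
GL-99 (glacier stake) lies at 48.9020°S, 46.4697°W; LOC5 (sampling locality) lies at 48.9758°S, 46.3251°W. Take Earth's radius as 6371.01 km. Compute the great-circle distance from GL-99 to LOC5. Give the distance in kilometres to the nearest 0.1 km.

13.4 km

Δφ = -0.0738°,  Δλ = 0.1446°
a = sin²(Δφ/2) + cos φ₁ cos φ₂ sin²(Δλ/2) = 0.000001
c = 2·arcsin(√a) = 0.002099 rad = 0.1203°
d = R·c = 6371.01 × 0.002099 = 13.4 km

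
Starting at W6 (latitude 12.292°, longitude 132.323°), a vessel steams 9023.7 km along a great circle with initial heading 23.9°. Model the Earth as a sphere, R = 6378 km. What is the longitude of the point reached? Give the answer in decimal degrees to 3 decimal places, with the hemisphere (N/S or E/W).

131.900°W

δ = d/R = 9023.7/6378 = 1.414817 rad
φ₂ = arcsin(sin φ₁ cos δ + cos φ₁ sin δ cos θ)
   = arcsin(0.21289·0.15535 + 0.97708·0.98786·0.91425) = 66.28009°
λ₂ = λ₁ + atan2(sin θ sin δ cos φ₁, cos δ − sin φ₁ sin φ₂) = -131.90020°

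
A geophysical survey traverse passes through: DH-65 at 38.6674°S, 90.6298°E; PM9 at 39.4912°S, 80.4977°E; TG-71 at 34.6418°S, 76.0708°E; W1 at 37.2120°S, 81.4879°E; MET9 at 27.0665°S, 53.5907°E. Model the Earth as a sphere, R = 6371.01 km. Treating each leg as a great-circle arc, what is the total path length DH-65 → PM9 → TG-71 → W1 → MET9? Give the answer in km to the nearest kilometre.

DH-65→PM9: c = 0.137952 rad, d = 878.89 km
PM9→TG-71: c = 0.104679 rad, d = 666.91 km
TG-71→W1: c = 0.088712 rad, d = 565.18 km
W1→MET9: c = 0.446535 rad, d = 2844.88 km
Total = 878.89 + 666.91 + 565.18 + 2844.88 = 4955.87 km

4956 km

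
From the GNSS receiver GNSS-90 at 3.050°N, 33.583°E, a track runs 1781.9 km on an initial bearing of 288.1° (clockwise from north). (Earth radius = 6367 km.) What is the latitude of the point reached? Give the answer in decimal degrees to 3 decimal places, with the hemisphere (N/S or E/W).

7.865°N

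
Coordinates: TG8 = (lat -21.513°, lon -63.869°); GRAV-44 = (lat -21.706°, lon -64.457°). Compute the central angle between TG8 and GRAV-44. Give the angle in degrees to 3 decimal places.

0.580°

Δφ = -0.1930°,  Δλ = -0.5880°
a = sin²(Δφ/2) + cos φ₁ cos φ₂ sin²(Δλ/2) = 0.000026
c = 2·arcsin(√a) = 0.010118 rad = 0.5797°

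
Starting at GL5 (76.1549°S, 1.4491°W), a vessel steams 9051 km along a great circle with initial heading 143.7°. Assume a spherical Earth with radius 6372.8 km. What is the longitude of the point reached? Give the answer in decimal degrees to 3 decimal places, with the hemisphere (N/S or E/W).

δ = d/R = 9051/6372.8 = 1.420255 rad
φ₂ = arcsin(sin φ₁ cos δ + cos φ₁ sin δ cos θ)
   = arcsin(-0.97095·0.14997 + 0.23930·0.98869·-0.80593) = -19.65112°
λ₂ = λ₁ + atan2(sin θ sin δ cos φ₁, cos δ − sin φ₁ sin φ₂) = 140.12398°

140.124°E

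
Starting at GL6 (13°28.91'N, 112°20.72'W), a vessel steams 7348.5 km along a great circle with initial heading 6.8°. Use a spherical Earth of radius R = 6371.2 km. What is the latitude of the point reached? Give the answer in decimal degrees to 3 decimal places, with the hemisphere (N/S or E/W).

GL6: φ = +13.48183°, λ = -112.34533°
δ = d/R = 7348.5/6371.2 = 1.153393 rad
φ₂ = arcsin(sin φ₁ cos δ + cos φ₁ sin δ cos θ)
   = arcsin(0.23314·0.40539 + 0.97244·0.91414·0.99297) = 77.74487°
λ₂ = λ₁ + atan2(sin θ sin δ cos φ₁, cos δ − sin φ₁ sin φ₂) = -81.68678°

77.745°N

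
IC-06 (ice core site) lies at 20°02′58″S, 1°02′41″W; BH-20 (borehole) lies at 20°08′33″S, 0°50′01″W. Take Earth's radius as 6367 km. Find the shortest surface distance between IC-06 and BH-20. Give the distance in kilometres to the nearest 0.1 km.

24.3 km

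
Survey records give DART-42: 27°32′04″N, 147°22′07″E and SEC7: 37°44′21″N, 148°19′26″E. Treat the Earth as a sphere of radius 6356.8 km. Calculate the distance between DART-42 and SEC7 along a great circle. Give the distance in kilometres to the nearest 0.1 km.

DART-42: φ = +27.53444°, λ = +147.36861°
SEC7: φ = +37.73917°, λ = +148.32389°
Δφ = 10.2047°,  Δλ = 0.9553°
a = sin²(Δφ/2) + cos φ₁ cos φ₂ sin²(Δλ/2) = 0.007958
c = 2·arcsin(√a) = 0.178655 rad = 10.2362°
d = R·c = 6356.8 × 0.178655 = 1135.7 km

1135.7 km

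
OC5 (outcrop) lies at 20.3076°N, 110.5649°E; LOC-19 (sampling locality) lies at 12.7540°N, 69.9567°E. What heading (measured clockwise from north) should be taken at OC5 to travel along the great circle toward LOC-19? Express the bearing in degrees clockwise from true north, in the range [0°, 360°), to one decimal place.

265.5°

Δλ = -40.6082°
y = sin Δλ · cos φ₂ = -0.634824
x = cos φ₁ sin φ₂ − sin φ₁ cos φ₂ cos Δλ = -0.049936
θ = atan2(y, x) = -94.4977° → 265.5023° (mod 360°)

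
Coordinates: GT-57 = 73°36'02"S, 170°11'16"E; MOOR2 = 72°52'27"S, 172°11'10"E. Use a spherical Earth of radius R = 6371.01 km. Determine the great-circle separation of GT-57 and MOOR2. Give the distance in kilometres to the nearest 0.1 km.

GT-57: φ = -73.60056°, λ = +170.18778°
MOOR2: φ = -72.87417°, λ = +172.18611°
Δφ = 0.7264°,  Δλ = 1.9983°
a = sin²(Δφ/2) + cos φ₁ cos φ₂ sin²(Δλ/2) = 0.000065
c = 2·arcsin(√a) = 0.016182 rad = 0.9272°
d = R·c = 6371.01 × 0.016182 = 103.1 km

103.1 km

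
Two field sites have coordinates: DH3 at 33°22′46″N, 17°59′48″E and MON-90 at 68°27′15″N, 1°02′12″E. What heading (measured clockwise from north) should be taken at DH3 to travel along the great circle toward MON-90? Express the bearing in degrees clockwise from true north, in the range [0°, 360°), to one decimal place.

349.6°

DH3: φ = +33.37944°, λ = +17.99667°
MON-90: φ = +68.45417°, λ = +1.03667°
Δλ = -16.9600°
y = sin Δλ · cos φ₂ = -0.107127
x = cos φ₁ sin φ₂ − sin φ₁ cos φ₂ cos Δλ = 0.583432
θ = atan2(y, x) = -10.4045° → 349.5955° (mod 360°)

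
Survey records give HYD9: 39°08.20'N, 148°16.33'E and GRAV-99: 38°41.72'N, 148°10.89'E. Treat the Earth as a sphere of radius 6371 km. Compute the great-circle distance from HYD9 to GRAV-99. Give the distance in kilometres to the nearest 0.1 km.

49.7 km

HYD9: φ = +39.13667°, λ = +148.27217°
GRAV-99: φ = +38.69533°, λ = +148.18150°
Δφ = -0.4413°,  Δλ = -0.0907°
a = sin²(Δφ/2) + cos φ₁ cos φ₂ sin²(Δλ/2) = 0.000015
c = 2·arcsin(√a) = 0.007801 rad = 0.4469°
d = R·c = 6371 × 0.007801 = 49.7 km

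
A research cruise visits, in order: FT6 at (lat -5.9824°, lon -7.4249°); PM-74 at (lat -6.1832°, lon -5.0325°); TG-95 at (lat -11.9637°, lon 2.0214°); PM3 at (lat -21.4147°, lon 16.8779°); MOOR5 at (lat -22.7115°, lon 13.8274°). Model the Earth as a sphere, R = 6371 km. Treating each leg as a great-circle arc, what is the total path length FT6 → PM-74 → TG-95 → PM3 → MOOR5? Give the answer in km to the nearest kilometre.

3515 km

FT6→PM-74: c = 0.041668 rad, d = 265.47 km
PM-74→TG-95: c = 0.157939 rad, d = 1006.23 km
TG-95→PM3: c = 0.297810 rad, d = 1897.35 km
PM3→MOOR5: c = 0.054284 rad, d = 345.84 km
Total = 265.47 + 1006.23 + 1897.35 + 345.84 = 3514.88 km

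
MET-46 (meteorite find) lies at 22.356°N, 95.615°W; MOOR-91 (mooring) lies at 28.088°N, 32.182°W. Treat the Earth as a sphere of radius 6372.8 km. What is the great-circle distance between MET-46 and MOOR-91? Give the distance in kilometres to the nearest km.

6345 km

Δφ = 5.7320°,  Δλ = 63.4330°
a = sin²(Δφ/2) + cos φ₁ cos φ₂ sin²(Δλ/2) = 0.228001
c = 2·arcsin(√a) = 0.995602 rad = 57.0438°
d = R·c = 6372.8 × 0.995602 = 6344.8 km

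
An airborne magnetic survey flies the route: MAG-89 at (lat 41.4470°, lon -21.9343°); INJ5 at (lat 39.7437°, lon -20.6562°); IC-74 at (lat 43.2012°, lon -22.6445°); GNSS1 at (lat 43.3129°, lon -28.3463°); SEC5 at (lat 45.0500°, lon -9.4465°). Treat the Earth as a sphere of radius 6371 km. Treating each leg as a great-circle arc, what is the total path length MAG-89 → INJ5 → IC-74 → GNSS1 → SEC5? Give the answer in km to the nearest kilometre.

MAG-89→INJ5: c = 0.034214 rad, d = 217.98 km
INJ5→IC-74: c = 0.065703 rad, d = 418.59 km
IC-74→GNSS1: c = 0.072488 rad, d = 461.82 km
GNSS1→SEC5: c = 0.237938 rad, d = 1515.91 km
Total = 217.98 + 418.59 + 461.82 + 1515.91 = 2614.29 km

2614 km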